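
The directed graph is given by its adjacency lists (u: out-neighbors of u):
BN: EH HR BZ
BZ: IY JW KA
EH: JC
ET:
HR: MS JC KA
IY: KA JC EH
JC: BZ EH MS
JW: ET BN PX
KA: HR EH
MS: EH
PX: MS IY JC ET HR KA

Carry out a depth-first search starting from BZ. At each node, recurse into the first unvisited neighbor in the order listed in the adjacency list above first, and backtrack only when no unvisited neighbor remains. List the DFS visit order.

BZ -> IY -> KA -> HR -> MS -> EH -> JC -> JW -> ET -> BN -> PX

Visit BZ
BZ → IY
IY → KA
KA → HR
HR → MS
MS → EH
EH → JC
BZ → JW
JW → ET
JW → BN
JW → PX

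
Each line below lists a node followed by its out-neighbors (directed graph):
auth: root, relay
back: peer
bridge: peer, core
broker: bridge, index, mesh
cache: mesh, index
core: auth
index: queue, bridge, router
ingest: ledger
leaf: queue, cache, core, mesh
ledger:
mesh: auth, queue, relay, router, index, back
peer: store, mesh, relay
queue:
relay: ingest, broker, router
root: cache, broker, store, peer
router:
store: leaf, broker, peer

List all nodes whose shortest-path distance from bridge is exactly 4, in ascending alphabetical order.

cache, ledger

Level 0: bridge
Level 1: core, peer
Level 2: auth, mesh, relay, store
Level 3: back, broker, index, ingest, leaf, queue, root, router
Level 4: cache, ledger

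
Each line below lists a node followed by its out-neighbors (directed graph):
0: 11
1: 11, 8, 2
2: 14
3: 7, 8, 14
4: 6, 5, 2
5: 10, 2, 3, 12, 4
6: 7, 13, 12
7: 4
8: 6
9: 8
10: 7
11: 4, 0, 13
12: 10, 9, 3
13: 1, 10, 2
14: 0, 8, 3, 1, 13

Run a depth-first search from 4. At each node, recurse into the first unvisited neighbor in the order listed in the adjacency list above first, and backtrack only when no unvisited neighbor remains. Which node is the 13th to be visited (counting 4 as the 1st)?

12

Visit 4
4 → 6
6 → 7
6 → 13
13 → 1
1 → 11
11 → 0
1 → 8
1 → 2
2 → 14
14 → 3
13 → 10
6 → 12
12 → 9
4 → 5

Visit order: 4, 6, 7, 13, 1, 11, 0, 8, 2, 14, 3, 10, 12, 9, 5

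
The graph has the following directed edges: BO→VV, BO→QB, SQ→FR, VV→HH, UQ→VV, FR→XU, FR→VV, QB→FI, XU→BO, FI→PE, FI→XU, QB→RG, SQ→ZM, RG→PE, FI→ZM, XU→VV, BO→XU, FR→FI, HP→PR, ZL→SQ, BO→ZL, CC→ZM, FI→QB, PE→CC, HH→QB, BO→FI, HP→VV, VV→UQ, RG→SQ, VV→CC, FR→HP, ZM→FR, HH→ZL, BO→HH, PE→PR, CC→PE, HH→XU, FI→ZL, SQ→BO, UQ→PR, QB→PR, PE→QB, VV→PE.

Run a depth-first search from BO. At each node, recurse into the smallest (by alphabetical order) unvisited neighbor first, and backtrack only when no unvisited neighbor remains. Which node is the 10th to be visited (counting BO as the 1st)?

HH

Visit BO
BO → FI
FI → PE
PE → CC
CC → ZM
ZM → FR
FR → HP
HP → PR
HP → VV
VV → HH
HH → QB
QB → RG
RG → SQ
HH → XU
HH → ZL
VV → UQ

Visit order: BO, FI, PE, CC, ZM, FR, HP, PR, VV, HH, QB, RG, SQ, XU, ZL, UQ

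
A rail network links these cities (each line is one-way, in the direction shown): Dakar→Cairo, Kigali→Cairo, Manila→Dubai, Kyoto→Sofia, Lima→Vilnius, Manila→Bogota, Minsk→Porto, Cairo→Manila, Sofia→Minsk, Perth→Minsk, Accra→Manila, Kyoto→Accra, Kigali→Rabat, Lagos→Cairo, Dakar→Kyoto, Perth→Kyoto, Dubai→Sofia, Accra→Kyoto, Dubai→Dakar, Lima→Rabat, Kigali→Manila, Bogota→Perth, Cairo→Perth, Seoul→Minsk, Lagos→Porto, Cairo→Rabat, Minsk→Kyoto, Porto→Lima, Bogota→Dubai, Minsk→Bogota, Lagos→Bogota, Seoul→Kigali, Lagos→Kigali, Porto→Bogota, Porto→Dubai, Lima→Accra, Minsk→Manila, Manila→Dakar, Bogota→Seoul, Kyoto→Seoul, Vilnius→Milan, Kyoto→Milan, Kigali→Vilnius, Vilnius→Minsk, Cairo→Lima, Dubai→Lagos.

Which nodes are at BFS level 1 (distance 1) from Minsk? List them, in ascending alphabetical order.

Bogota, Kyoto, Manila, Porto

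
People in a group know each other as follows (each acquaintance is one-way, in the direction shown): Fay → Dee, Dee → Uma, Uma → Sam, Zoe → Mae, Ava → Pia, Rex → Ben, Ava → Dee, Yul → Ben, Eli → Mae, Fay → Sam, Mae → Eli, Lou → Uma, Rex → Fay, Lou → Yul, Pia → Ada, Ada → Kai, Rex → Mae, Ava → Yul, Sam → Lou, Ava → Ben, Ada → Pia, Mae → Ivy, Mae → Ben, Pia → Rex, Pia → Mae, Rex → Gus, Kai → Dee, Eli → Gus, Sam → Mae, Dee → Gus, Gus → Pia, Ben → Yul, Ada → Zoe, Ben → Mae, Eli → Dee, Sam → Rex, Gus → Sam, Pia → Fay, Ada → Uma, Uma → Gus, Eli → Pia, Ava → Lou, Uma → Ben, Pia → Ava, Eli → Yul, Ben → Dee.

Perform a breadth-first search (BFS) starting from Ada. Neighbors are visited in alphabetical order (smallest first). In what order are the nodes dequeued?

Visit Ada; enqueue Kai, Pia, Uma, Zoe → queue [Kai, Pia, Uma, Zoe]
Visit Kai; enqueue Dee → queue [Pia, Uma, Zoe, Dee]
Visit Pia; enqueue Ava, Fay, Mae, Rex → queue [Uma, Zoe, Dee, Ava, Fay, Mae, Rex]
Visit Uma; enqueue Ben, Gus, Sam → queue [Zoe, Dee, Ava, Fay, Mae, Rex, Ben, Gus, Sam]
Visit Zoe → queue [Dee, Ava, Fay, Mae, Rex, Ben, Gus, Sam]
Visit Dee → queue [Ava, Fay, Mae, Rex, Ben, Gus, Sam]
Visit Ava; enqueue Lou, Yul → queue [Fay, Mae, Rex, Ben, Gus, Sam, Lou, Yul]
Visit Fay → queue [Mae, Rex, Ben, Gus, Sam, Lou, Yul]
Visit Mae; enqueue Eli, Ivy → queue [Rex, Ben, Gus, Sam, Lou, Yul, Eli, Ivy]
Visit Rex → queue [Ben, Gus, Sam, Lou, Yul, Eli, Ivy]
Visit Ben → queue [Gus, Sam, Lou, Yul, Eli, Ivy]
Visit Gus → queue [Sam, Lou, Yul, Eli, Ivy]
Visit Sam → queue [Lou, Yul, Eli, Ivy]
Visit Lou → queue [Yul, Eli, Ivy]
Visit Yul → queue [Eli, Ivy]
Visit Eli → queue [Ivy]
Visit Ivy → queue []

Ada, Kai, Pia, Uma, Zoe, Dee, Ava, Fay, Mae, Rex, Ben, Gus, Sam, Lou, Yul, Eli, Ivy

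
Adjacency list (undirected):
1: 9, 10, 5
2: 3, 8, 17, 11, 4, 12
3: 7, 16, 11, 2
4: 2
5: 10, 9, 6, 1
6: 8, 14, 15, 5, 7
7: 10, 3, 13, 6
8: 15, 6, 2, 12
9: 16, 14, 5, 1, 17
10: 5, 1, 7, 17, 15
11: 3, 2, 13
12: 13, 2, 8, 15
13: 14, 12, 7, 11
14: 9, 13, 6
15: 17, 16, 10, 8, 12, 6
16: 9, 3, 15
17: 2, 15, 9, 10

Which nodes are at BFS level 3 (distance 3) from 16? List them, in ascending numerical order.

Level 0: 16
Level 1: 3, 9, 15
Level 2: 1, 2, 5, 6, 7, 8, 10, 11, 12, 14, 17
Level 3: 4, 13

4, 13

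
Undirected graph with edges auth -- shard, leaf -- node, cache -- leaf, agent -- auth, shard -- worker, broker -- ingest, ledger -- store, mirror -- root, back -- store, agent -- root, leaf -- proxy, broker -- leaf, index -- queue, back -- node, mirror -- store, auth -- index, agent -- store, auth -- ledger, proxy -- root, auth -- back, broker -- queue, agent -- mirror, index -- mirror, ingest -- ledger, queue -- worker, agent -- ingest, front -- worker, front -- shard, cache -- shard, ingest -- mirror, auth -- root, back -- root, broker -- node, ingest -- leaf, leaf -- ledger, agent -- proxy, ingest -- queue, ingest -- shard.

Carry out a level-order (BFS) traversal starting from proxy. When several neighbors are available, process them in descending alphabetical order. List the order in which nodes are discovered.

Visit proxy; enqueue root, leaf, agent → queue [root, leaf, agent]
Visit root; enqueue mirror, back, auth → queue [leaf, agent, mirror, back, auth]
Visit leaf; enqueue node, ledger, ingest, cache, broker → queue [agent, mirror, back, auth, node, ledger, ingest, cache, broker]
Visit agent; enqueue store → queue [mirror, back, auth, node, ledger, ingest, cache, broker, store]
Visit mirror; enqueue index → queue [back, auth, node, ledger, ingest, cache, broker, store, index]
Visit back → queue [auth, node, ledger, ingest, cache, broker, store, index]
Visit auth; enqueue shard → queue [node, ledger, ingest, cache, broker, store, index, shard]
Visit node → queue [ledger, ingest, cache, broker, store, index, shard]
Visit ledger → queue [ingest, cache, broker, store, index, shard]
Visit ingest; enqueue queue → queue [cache, broker, store, index, shard, queue]
Visit cache → queue [broker, store, index, shard, queue]
Visit broker → queue [store, index, shard, queue]
Visit store → queue [index, shard, queue]
Visit index → queue [shard, queue]
Visit shard; enqueue worker, front → queue [queue, worker, front]
Visit queue → queue [worker, front]
Visit worker → queue [front]
Visit front → queue []

proxy -> root -> leaf -> agent -> mirror -> back -> auth -> node -> ledger -> ingest -> cache -> broker -> store -> index -> shard -> queue -> worker -> front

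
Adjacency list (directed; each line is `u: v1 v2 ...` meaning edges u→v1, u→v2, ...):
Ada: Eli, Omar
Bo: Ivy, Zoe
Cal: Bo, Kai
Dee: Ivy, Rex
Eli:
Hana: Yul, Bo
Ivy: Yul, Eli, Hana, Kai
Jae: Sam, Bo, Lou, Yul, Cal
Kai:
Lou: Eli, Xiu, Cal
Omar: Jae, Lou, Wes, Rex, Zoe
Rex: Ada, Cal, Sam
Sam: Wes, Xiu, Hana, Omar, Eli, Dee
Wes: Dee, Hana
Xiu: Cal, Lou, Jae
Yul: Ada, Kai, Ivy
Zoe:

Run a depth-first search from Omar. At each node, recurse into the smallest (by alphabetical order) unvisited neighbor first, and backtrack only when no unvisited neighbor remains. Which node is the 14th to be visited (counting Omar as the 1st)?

Sam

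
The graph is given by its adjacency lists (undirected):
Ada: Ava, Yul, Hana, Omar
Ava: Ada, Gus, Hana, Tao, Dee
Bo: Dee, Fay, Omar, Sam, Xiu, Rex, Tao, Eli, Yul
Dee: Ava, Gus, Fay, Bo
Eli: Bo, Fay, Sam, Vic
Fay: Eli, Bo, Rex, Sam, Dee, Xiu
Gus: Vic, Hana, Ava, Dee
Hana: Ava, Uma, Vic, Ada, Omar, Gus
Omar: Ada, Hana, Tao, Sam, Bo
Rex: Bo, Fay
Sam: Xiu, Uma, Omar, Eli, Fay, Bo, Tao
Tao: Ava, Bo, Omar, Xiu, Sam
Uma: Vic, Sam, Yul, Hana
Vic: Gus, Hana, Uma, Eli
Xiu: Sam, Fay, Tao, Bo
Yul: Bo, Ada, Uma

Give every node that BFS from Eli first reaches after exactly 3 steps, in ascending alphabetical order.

Level 0: Eli
Level 1: Bo, Fay, Sam, Vic
Level 2: Dee, Gus, Hana, Omar, Rex, Tao, Uma, Xiu, Yul
Level 3: Ada, Ava

Ada, Ava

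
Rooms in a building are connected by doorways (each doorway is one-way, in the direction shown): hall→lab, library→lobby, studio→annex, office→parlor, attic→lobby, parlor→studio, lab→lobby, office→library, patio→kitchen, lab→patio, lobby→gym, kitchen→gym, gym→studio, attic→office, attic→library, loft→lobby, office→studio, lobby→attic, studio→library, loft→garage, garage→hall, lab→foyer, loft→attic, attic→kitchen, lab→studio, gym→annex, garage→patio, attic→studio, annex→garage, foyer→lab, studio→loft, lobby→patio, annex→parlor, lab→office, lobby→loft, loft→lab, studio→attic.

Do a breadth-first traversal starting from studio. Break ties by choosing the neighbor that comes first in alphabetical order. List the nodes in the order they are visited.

Visit studio; enqueue annex, attic, library, loft → queue [annex, attic, library, loft]
Visit annex; enqueue garage, parlor → queue [attic, library, loft, garage, parlor]
Visit attic; enqueue kitchen, lobby, office → queue [library, loft, garage, parlor, kitchen, lobby, office]
Visit library → queue [loft, garage, parlor, kitchen, lobby, office]
Visit loft; enqueue lab → queue [garage, parlor, kitchen, lobby, office, lab]
Visit garage; enqueue hall, patio → queue [parlor, kitchen, lobby, office, lab, hall, patio]
Visit parlor → queue [kitchen, lobby, office, lab, hall, patio]
Visit kitchen; enqueue gym → queue [lobby, office, lab, hall, patio, gym]
Visit lobby → queue [office, lab, hall, patio, gym]
Visit office → queue [lab, hall, patio, gym]
Visit lab; enqueue foyer → queue [hall, patio, gym, foyer]
Visit hall → queue [patio, gym, foyer]
Visit patio → queue [gym, foyer]
Visit gym → queue [foyer]
Visit foyer → queue []

studio, annex, attic, library, loft, garage, parlor, kitchen, lobby, office, lab, hall, patio, gym, foyer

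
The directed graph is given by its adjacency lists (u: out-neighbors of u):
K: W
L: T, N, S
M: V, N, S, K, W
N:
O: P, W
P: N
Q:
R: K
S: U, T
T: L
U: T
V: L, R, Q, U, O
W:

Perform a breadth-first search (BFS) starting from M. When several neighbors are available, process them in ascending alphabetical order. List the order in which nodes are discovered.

M, K, N, S, V, W, T, U, L, O, Q, R, P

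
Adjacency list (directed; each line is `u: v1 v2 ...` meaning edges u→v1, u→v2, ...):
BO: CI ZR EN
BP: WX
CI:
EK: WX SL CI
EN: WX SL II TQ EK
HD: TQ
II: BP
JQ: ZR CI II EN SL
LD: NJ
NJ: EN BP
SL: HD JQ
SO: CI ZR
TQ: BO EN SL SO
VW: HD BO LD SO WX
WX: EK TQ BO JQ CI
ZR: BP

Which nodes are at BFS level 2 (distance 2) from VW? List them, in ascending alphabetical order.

Level 0: VW
Level 1: BO, HD, LD, SO, WX
Level 2: CI, EK, EN, JQ, NJ, TQ, ZR
Level 3: BP, II, SL

CI, EK, EN, JQ, NJ, TQ, ZR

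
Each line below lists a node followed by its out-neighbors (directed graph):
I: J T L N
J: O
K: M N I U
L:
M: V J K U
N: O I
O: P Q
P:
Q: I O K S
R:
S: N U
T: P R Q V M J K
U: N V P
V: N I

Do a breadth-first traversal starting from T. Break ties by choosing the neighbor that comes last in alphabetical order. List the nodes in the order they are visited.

T V R Q P M K J N I S O U L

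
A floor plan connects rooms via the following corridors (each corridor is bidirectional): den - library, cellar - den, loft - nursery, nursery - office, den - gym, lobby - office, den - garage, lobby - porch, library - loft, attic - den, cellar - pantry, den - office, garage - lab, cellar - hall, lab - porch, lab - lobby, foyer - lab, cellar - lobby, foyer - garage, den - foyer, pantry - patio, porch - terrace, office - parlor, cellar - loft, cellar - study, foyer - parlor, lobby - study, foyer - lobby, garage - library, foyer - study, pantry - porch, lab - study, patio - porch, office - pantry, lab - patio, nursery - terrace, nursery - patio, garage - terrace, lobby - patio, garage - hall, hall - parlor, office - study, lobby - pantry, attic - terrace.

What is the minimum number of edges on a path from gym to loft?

Level 0: gym
Level 1: den
Level 2: attic, cellar, foyer, garage, library, office
Level 3: hall, lab, lobby, loft, nursery, pantry, parlor, study, terrace
Level 4: patio, porch
loft first appears at level 3.

3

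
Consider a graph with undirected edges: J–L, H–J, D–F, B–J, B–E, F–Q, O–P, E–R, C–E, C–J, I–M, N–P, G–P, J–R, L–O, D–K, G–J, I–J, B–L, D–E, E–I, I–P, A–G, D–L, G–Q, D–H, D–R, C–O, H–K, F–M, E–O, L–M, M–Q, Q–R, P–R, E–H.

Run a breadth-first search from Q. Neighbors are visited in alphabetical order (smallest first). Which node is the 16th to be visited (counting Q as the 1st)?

C

Visit Q; enqueue F, G, M, R → queue [F, G, M, R]
Visit F; enqueue D → queue [G, M, R, D]
Visit G; enqueue A, J, P → queue [M, R, D, A, J, P]
Visit M; enqueue I, L → queue [R, D, A, J, P, I, L]
Visit R; enqueue E → queue [D, A, J, P, I, L, E]
Visit D; enqueue H, K → queue [A, J, P, I, L, E, H, K]
Visit A → queue [J, P, I, L, E, H, K]
Visit J; enqueue B, C → queue [P, I, L, E, H, K, B, C]
Visit P; enqueue N, O → queue [I, L, E, H, K, B, C, N, O]
Visit I → queue [L, E, H, K, B, C, N, O]
Visit L → queue [E, H, K, B, C, N, O]
Visit E → queue [H, K, B, C, N, O]
Visit H → queue [K, B, C, N, O]
Visit K → queue [B, C, N, O]
Visit B → queue [C, N, O]
Visit C → queue [N, O]
Visit N → queue [O]
Visit O → queue []

Visit order: Q, F, G, M, R, D, A, J, P, I, L, E, H, K, B, C, N, O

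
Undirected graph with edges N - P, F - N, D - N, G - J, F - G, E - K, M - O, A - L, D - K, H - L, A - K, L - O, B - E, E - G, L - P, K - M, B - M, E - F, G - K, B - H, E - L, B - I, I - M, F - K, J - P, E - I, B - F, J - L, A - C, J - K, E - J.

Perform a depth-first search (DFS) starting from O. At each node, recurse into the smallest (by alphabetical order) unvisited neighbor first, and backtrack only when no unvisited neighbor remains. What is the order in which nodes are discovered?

O L A C K D N F B E G J P I M H

Visit O
O → L
L → A
A → C
A → K
K → D
D → N
N → F
F → B
B → E
E → G
G → J
J → P
E → I
I → M
B → H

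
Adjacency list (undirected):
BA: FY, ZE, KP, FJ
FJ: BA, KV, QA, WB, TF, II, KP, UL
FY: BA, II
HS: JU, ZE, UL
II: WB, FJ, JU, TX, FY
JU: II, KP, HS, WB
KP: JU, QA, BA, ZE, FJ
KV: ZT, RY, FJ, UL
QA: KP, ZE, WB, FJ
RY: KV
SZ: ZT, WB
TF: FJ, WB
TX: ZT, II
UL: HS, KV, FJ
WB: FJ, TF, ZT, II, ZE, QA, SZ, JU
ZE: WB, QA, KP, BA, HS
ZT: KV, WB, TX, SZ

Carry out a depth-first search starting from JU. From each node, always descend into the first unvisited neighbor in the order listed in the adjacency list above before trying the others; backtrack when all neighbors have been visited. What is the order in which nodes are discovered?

JU II WB FJ BA FY ZE QA KP HS UL KV ZT TX SZ RY TF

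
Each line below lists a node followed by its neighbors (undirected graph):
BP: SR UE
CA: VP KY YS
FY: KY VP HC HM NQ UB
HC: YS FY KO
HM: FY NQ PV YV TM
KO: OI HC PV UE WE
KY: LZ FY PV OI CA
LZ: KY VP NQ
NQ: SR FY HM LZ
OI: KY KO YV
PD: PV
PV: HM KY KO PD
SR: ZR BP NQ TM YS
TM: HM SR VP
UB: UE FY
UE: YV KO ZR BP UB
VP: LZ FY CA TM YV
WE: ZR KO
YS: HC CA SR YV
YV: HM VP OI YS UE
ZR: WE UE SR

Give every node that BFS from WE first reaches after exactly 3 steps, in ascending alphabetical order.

Level 0: WE
Level 1: KO, ZR
Level 2: HC, OI, PV, SR, UE
Level 3: BP, FY, HM, KY, NQ, PD, TM, UB, YS, YV
Level 4: CA, LZ, VP

BP, FY, HM, KY, NQ, PD, TM, UB, YS, YV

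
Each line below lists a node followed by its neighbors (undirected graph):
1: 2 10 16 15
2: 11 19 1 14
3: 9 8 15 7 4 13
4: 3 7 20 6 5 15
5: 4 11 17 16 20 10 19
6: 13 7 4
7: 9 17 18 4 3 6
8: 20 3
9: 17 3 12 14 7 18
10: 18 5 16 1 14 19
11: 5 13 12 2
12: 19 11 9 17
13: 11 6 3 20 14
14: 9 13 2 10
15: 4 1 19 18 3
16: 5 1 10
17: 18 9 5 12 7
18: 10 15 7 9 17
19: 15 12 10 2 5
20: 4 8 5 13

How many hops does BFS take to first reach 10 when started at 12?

Level 0: 12
Level 1: 9, 11, 17, 19
Level 2: 2, 3, 5, 7, 10, 13, 14, 15, 18
Level 3: 1, 4, 6, 8, 16, 20
10 first appears at level 2.

2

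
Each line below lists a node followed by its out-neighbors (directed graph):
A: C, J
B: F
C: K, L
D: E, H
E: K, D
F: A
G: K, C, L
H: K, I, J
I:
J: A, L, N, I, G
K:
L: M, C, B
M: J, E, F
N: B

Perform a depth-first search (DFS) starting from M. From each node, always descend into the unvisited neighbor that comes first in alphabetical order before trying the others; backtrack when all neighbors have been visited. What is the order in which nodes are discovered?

Visit M
M → E
E → D
D → H
H → I
H → J
J → A
A → C
C → K
C → L
L → B
B → F
J → G
J → N

M → E → D → H → I → J → A → C → K → L → B → F → G → N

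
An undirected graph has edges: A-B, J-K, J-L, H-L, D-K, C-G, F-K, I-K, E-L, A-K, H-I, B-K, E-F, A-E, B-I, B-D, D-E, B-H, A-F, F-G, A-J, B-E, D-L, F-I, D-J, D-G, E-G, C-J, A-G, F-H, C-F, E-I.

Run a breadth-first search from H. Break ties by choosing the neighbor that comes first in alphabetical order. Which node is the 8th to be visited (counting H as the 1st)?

Visit H; enqueue B, F, I, L → queue [B, F, I, L]
Visit B; enqueue A, D, E, K → queue [F, I, L, A, D, E, K]
Visit F; enqueue C, G → queue [I, L, A, D, E, K, C, G]
Visit I → queue [L, A, D, E, K, C, G]
Visit L; enqueue J → queue [A, D, E, K, C, G, J]
Visit A → queue [D, E, K, C, G, J]
Visit D → queue [E, K, C, G, J]
Visit E → queue [K, C, G, J]
Visit K → queue [C, G, J]
Visit C → queue [G, J]
Visit G → queue [J]
Visit J → queue []

Visit order: H, B, F, I, L, A, D, E, K, C, G, J

E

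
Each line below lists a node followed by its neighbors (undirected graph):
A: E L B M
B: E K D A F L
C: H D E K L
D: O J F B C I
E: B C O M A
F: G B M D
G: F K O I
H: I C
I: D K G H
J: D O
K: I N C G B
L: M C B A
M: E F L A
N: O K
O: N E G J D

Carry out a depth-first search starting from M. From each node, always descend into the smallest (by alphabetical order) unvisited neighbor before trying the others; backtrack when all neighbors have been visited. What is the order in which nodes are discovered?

M -> A -> B -> D -> C -> E -> O -> G -> F -> I -> H -> K -> N -> J -> L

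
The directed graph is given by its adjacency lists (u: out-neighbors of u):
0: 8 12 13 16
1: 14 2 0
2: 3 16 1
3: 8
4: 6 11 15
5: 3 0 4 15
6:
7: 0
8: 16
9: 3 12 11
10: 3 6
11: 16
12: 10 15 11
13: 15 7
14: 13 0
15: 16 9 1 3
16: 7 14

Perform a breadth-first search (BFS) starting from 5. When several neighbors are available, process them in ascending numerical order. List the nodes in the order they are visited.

Visit 5; enqueue 0, 3, 4, 15 → queue [0, 3, 4, 15]
Visit 0; enqueue 8, 12, 13, 16 → queue [3, 4, 15, 8, 12, 13, 16]
Visit 3 → queue [4, 15, 8, 12, 13, 16]
Visit 4; enqueue 6, 11 → queue [15, 8, 12, 13, 16, 6, 11]
Visit 15; enqueue 1, 9 → queue [8, 12, 13, 16, 6, 11, 1, 9]
Visit 8 → queue [12, 13, 16, 6, 11, 1, 9]
Visit 12; enqueue 10 → queue [13, 16, 6, 11, 1, 9, 10]
Visit 13; enqueue 7 → queue [16, 6, 11, 1, 9, 10, 7]
Visit 16; enqueue 14 → queue [6, 11, 1, 9, 10, 7, 14]
Visit 6 → queue [11, 1, 9, 10, 7, 14]
Visit 11 → queue [1, 9, 10, 7, 14]
Visit 1; enqueue 2 → queue [9, 10, 7, 14, 2]
Visit 9 → queue [10, 7, 14, 2]
Visit 10 → queue [7, 14, 2]
Visit 7 → queue [14, 2]
Visit 14 → queue [2]
Visit 2 → queue []

5 0 3 4 15 8 12 13 16 6 11 1 9 10 7 14 2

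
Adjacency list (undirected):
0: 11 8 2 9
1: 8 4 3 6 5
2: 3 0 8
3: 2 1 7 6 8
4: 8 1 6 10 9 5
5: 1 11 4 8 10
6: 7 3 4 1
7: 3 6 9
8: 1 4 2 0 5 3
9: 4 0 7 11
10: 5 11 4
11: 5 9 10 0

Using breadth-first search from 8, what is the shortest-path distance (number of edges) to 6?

Level 0: 8
Level 1: 0, 1, 2, 3, 4, 5
Level 2: 6, 7, 9, 10, 11
6 first appears at level 2.

2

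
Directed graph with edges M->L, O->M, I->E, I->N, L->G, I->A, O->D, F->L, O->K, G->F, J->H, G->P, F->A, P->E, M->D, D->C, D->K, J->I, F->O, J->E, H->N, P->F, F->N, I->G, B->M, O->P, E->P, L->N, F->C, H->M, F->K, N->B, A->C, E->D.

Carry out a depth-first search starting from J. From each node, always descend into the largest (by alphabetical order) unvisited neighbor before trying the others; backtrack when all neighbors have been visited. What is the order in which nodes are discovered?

J, I, N, B, M, L, G, P, F, O, K, D, C, A, E, H

Visit J
J → I
I → N
N → B
B → M
M → L
L → G
G → P
P → F
F → O
O → K
O → D
D → C
F → A
P → E
J → H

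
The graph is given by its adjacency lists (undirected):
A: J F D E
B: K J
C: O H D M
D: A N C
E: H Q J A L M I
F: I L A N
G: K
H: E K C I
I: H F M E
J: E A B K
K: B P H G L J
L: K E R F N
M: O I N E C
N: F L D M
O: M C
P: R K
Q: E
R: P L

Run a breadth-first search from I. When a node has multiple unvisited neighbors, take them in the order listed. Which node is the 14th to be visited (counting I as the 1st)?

B

Visit I; enqueue H, F, M, E → queue [H, F, M, E]
Visit H; enqueue K, C → queue [F, M, E, K, C]
Visit F; enqueue L, A, N → queue [M, E, K, C, L, A, N]
Visit M; enqueue O → queue [E, K, C, L, A, N, O]
Visit E; enqueue Q, J → queue [K, C, L, A, N, O, Q, J]
Visit K; enqueue B, P, G → queue [C, L, A, N, O, Q, J, B, P, G]
Visit C; enqueue D → queue [L, A, N, O, Q, J, B, P, G, D]
Visit L; enqueue R → queue [A, N, O, Q, J, B, P, G, D, R]
Visit A → queue [N, O, Q, J, B, P, G, D, R]
Visit N → queue [O, Q, J, B, P, G, D, R]
Visit O → queue [Q, J, B, P, G, D, R]
Visit Q → queue [J, B, P, G, D, R]
Visit J → queue [B, P, G, D, R]
Visit B → queue [P, G, D, R]
Visit P → queue [G, D, R]
Visit G → queue [D, R]
Visit D → queue [R]
Visit R → queue []

Visit order: I, H, F, M, E, K, C, L, A, N, O, Q, J, B, P, G, D, R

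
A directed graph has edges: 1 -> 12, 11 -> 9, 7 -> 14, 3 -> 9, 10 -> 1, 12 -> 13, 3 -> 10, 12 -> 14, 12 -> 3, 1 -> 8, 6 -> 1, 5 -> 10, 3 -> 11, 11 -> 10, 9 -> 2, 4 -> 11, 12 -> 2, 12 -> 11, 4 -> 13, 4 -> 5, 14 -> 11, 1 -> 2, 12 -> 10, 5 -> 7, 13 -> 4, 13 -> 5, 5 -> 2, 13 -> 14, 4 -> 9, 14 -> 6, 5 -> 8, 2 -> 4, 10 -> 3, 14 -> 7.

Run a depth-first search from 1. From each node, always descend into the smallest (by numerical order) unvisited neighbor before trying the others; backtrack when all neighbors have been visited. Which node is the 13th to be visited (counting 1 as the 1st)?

Visit 1
1 → 2
2 → 4
4 → 5
5 → 7
7 → 14
14 → 6
14 → 11
11 → 9
11 → 10
10 → 3
5 → 8
4 → 13
1 → 12

Visit order: 1, 2, 4, 5, 7, 14, 6, 11, 9, 10, 3, 8, 13, 12

13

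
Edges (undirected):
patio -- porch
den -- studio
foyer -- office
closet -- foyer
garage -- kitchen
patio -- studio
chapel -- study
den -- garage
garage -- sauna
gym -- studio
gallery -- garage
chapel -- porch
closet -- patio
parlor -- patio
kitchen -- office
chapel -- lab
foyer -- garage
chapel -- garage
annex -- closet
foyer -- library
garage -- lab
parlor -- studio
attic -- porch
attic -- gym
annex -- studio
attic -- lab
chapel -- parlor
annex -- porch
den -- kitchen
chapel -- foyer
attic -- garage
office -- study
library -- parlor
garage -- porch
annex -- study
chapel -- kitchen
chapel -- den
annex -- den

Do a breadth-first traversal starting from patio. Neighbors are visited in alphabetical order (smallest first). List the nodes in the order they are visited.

patio closet parlor porch studio annex foyer chapel library attic garage den gym study office kitchen lab gallery sauna

Visit patio; enqueue closet, parlor, porch, studio → queue [closet, parlor, porch, studio]
Visit closet; enqueue annex, foyer → queue [parlor, porch, studio, annex, foyer]
Visit parlor; enqueue chapel, library → queue [porch, studio, annex, foyer, chapel, library]
Visit porch; enqueue attic, garage → queue [studio, annex, foyer, chapel, library, attic, garage]
Visit studio; enqueue den, gym → queue [annex, foyer, chapel, library, attic, garage, den, gym]
Visit annex; enqueue study → queue [foyer, chapel, library, attic, garage, den, gym, study]
Visit foyer; enqueue office → queue [chapel, library, attic, garage, den, gym, study, office]
Visit chapel; enqueue kitchen, lab → queue [library, attic, garage, den, gym, study, office, kitchen, lab]
Visit library → queue [attic, garage, den, gym, study, office, kitchen, lab]
Visit attic → queue [garage, den, gym, study, office, kitchen, lab]
Visit garage; enqueue gallery, sauna → queue [den, gym, study, office, kitchen, lab, gallery, sauna]
Visit den → queue [gym, study, office, kitchen, lab, gallery, sauna]
Visit gym → queue [study, office, kitchen, lab, gallery, sauna]
Visit study → queue [office, kitchen, lab, gallery, sauna]
Visit office → queue [kitchen, lab, gallery, sauna]
Visit kitchen → queue [lab, gallery, sauna]
Visit lab → queue [gallery, sauna]
Visit gallery → queue [sauna]
Visit sauna → queue []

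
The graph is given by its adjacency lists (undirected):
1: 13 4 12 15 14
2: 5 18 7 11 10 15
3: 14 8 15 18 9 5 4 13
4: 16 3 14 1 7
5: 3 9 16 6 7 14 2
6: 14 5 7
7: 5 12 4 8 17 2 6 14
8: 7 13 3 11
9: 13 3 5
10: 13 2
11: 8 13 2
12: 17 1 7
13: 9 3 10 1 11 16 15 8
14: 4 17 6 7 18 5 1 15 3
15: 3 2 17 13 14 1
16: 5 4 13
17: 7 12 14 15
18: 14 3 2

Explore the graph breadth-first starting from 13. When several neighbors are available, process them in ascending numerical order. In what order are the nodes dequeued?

13 -> 1 -> 3 -> 8 -> 9 -> 10 -> 11 -> 15 -> 16 -> 4 -> 12 -> 14 -> 5 -> 18 -> 7 -> 2 -> 17 -> 6

Visit 13; enqueue 1, 3, 8, 9, 10, 11, 15, 16 → queue [1, 3, 8, 9, 10, 11, 15, 16]
Visit 1; enqueue 4, 12, 14 → queue [3, 8, 9, 10, 11, 15, 16, 4, 12, 14]
Visit 3; enqueue 5, 18 → queue [8, 9, 10, 11, 15, 16, 4, 12, 14, 5, 18]
Visit 8; enqueue 7 → queue [9, 10, 11, 15, 16, 4, 12, 14, 5, 18, 7]
Visit 9 → queue [10, 11, 15, 16, 4, 12, 14, 5, 18, 7]
Visit 10; enqueue 2 → queue [11, 15, 16, 4, 12, 14, 5, 18, 7, 2]
Visit 11 → queue [15, 16, 4, 12, 14, 5, 18, 7, 2]
Visit 15; enqueue 17 → queue [16, 4, 12, 14, 5, 18, 7, 2, 17]
Visit 16 → queue [4, 12, 14, 5, 18, 7, 2, 17]
Visit 4 → queue [12, 14, 5, 18, 7, 2, 17]
Visit 12 → queue [14, 5, 18, 7, 2, 17]
Visit 14; enqueue 6 → queue [5, 18, 7, 2, 17, 6]
Visit 5 → queue [18, 7, 2, 17, 6]
Visit 18 → queue [7, 2, 17, 6]
Visit 7 → queue [2, 17, 6]
Visit 2 → queue [17, 6]
Visit 17 → queue [6]
Visit 6 → queue []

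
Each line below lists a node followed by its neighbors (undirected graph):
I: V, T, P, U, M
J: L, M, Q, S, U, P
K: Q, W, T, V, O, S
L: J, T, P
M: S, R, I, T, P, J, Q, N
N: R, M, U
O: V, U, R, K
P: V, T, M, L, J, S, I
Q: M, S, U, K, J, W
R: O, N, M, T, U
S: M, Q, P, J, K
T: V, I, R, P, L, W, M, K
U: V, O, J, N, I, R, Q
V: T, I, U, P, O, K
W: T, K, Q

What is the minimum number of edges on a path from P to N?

Level 0: P
Level 1: I, J, L, M, S, T, V
Level 2: K, N, O, Q, R, U, W
N first appears at level 2.

2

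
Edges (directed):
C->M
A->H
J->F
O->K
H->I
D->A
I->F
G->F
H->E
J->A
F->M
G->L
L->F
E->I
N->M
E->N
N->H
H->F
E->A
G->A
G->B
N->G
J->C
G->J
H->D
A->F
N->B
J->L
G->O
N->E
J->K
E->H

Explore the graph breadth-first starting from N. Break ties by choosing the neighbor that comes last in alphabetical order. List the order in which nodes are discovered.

N → M → H → G → E → B → I → F → D → O → L → J → A → K → C

Visit N; enqueue M, H, G, E, B → queue [M, H, G, E, B]
Visit M → queue [H, G, E, B]
Visit H; enqueue I, F, D → queue [G, E, B, I, F, D]
Visit G; enqueue O, L, J, A → queue [E, B, I, F, D, O, L, J, A]
Visit E → queue [B, I, F, D, O, L, J, A]
Visit B → queue [I, F, D, O, L, J, A]
Visit I → queue [F, D, O, L, J, A]
Visit F → queue [D, O, L, J, A]
Visit D → queue [O, L, J, A]
Visit O; enqueue K → queue [L, J, A, K]
Visit L → queue [J, A, K]
Visit J; enqueue C → queue [A, K, C]
Visit A → queue [K, C]
Visit K → queue [C]
Visit C → queue []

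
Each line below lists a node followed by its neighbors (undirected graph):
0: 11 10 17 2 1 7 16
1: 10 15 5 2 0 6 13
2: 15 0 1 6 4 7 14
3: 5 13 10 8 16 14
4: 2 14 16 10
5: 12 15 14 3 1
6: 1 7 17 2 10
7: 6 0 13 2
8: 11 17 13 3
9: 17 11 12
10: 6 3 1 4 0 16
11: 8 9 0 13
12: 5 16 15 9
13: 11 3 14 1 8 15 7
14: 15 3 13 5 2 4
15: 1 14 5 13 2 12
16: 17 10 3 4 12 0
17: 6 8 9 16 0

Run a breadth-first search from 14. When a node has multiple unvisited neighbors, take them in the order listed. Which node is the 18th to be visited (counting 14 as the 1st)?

17

Visit 14; enqueue 15, 3, 13, 5, 2, 4 → queue [15, 3, 13, 5, 2, 4]
Visit 15; enqueue 1, 12 → queue [3, 13, 5, 2, 4, 1, 12]
Visit 3; enqueue 10, 8, 16 → queue [13, 5, 2, 4, 1, 12, 10, 8, 16]
Visit 13; enqueue 11, 7 → queue [5, 2, 4, 1, 12, 10, 8, 16, 11, 7]
Visit 5 → queue [2, 4, 1, 12, 10, 8, 16, 11, 7]
Visit 2; enqueue 0, 6 → queue [4, 1, 12, 10, 8, 16, 11, 7, 0, 6]
Visit 4 → queue [1, 12, 10, 8, 16, 11, 7, 0, 6]
Visit 1 → queue [12, 10, 8, 16, 11, 7, 0, 6]
Visit 12; enqueue 9 → queue [10, 8, 16, 11, 7, 0, 6, 9]
Visit 10 → queue [8, 16, 11, 7, 0, 6, 9]
Visit 8; enqueue 17 → queue [16, 11, 7, 0, 6, 9, 17]
Visit 16 → queue [11, 7, 0, 6, 9, 17]
Visit 11 → queue [7, 0, 6, 9, 17]
Visit 7 → queue [0, 6, 9, 17]
Visit 0 → queue [6, 9, 17]
Visit 6 → queue [9, 17]
Visit 9 → queue [17]
Visit 17 → queue []

Visit order: 14, 15, 3, 13, 5, 2, 4, 1, 12, 10, 8, 16, 11, 7, 0, 6, 9, 17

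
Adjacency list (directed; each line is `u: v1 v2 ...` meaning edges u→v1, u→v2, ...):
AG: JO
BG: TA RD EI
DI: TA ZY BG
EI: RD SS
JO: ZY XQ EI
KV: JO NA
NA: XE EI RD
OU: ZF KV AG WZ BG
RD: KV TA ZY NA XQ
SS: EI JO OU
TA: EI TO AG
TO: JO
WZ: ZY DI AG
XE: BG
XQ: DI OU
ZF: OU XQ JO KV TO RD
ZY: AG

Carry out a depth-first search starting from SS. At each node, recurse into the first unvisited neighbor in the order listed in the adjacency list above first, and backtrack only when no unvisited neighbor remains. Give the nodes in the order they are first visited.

Visit SS
SS → EI
EI → RD
RD → KV
KV → JO
JO → ZY
ZY → AG
JO → XQ
XQ → DI
DI → TA
TA → TO
DI → BG
XQ → OU
OU → ZF
OU → WZ
KV → NA
NA → XE

SS → EI → RD → KV → JO → ZY → AG → XQ → DI → TA → TO → BG → OU → ZF → WZ → NA → XE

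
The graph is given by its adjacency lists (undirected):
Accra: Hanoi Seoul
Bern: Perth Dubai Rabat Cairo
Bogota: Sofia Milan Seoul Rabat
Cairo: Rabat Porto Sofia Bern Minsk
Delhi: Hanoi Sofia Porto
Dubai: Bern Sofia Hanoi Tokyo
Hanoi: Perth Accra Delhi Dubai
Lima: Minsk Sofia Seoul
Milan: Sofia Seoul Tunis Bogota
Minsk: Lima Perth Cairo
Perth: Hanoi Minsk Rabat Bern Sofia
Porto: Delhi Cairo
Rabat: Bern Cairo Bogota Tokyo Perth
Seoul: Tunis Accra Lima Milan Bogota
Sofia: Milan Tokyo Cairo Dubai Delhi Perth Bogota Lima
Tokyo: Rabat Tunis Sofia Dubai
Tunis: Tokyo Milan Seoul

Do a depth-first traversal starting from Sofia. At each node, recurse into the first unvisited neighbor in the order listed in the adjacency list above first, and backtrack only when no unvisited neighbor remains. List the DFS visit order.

Sofia, Milan, Seoul, Tunis, Tokyo, Rabat, Bern, Perth, Hanoi, Accra, Delhi, Porto, Cairo, Minsk, Lima, Dubai, Bogota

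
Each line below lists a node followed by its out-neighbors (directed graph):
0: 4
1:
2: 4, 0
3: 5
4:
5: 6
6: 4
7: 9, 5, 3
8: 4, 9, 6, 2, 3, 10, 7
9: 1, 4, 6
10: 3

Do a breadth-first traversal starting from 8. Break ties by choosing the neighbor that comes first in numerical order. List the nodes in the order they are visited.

8 → 2 → 3 → 4 → 6 → 7 → 9 → 10 → 0 → 5 → 1

Visit 8; enqueue 2, 3, 4, 6, 7, 9, 10 → queue [2, 3, 4, 6, 7, 9, 10]
Visit 2; enqueue 0 → queue [3, 4, 6, 7, 9, 10, 0]
Visit 3; enqueue 5 → queue [4, 6, 7, 9, 10, 0, 5]
Visit 4 → queue [6, 7, 9, 10, 0, 5]
Visit 6 → queue [7, 9, 10, 0, 5]
Visit 7 → queue [9, 10, 0, 5]
Visit 9; enqueue 1 → queue [10, 0, 5, 1]
Visit 10 → queue [0, 5, 1]
Visit 0 → queue [5, 1]
Visit 5 → queue [1]
Visit 1 → queue []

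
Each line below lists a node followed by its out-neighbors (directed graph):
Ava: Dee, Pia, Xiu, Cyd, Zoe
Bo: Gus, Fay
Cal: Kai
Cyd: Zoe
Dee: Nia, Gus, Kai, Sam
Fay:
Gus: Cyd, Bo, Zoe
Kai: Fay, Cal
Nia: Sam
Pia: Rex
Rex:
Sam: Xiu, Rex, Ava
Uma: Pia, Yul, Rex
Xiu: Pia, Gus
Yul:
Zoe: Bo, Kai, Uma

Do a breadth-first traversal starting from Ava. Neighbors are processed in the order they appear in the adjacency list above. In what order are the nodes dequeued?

Visit Ava; enqueue Dee, Pia, Xiu, Cyd, Zoe → queue [Dee, Pia, Xiu, Cyd, Zoe]
Visit Dee; enqueue Nia, Gus, Kai, Sam → queue [Pia, Xiu, Cyd, Zoe, Nia, Gus, Kai, Sam]
Visit Pia; enqueue Rex → queue [Xiu, Cyd, Zoe, Nia, Gus, Kai, Sam, Rex]
Visit Xiu → queue [Cyd, Zoe, Nia, Gus, Kai, Sam, Rex]
Visit Cyd → queue [Zoe, Nia, Gus, Kai, Sam, Rex]
Visit Zoe; enqueue Bo, Uma → queue [Nia, Gus, Kai, Sam, Rex, Bo, Uma]
Visit Nia → queue [Gus, Kai, Sam, Rex, Bo, Uma]
Visit Gus → queue [Kai, Sam, Rex, Bo, Uma]
Visit Kai; enqueue Fay, Cal → queue [Sam, Rex, Bo, Uma, Fay, Cal]
Visit Sam → queue [Rex, Bo, Uma, Fay, Cal]
Visit Rex → queue [Bo, Uma, Fay, Cal]
Visit Bo → queue [Uma, Fay, Cal]
Visit Uma; enqueue Yul → queue [Fay, Cal, Yul]
Visit Fay → queue [Cal, Yul]
Visit Cal → queue [Yul]
Visit Yul → queue []

Ava, Dee, Pia, Xiu, Cyd, Zoe, Nia, Gus, Kai, Sam, Rex, Bo, Uma, Fay, Cal, Yul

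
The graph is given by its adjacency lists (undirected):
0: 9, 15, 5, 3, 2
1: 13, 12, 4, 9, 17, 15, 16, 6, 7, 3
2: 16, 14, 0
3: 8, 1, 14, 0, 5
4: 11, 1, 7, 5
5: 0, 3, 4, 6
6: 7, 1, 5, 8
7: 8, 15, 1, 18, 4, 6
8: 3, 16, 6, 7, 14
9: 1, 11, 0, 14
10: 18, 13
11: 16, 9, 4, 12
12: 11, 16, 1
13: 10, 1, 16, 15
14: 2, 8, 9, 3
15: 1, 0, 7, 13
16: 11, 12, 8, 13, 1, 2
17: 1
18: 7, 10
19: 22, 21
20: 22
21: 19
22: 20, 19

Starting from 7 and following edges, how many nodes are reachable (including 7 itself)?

BFS from 7 visits: 7, 1, 4, 6, 8, 15, 18, 3, 9, 12, 13, 16, 17, 5, 11, 14, 0, 10, 2
Reachable nodes: 19 of 23 total.

19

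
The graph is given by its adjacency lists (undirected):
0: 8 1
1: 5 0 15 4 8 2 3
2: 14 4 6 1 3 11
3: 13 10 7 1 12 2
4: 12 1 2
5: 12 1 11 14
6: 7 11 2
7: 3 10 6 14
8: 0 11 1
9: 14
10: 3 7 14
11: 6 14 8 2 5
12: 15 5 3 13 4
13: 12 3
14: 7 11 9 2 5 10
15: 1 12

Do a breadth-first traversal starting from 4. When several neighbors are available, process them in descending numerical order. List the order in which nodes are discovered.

4, 12, 2, 1, 15, 13, 5, 3, 14, 11, 6, 8, 0, 10, 7, 9

Visit 4; enqueue 12, 2, 1 → queue [12, 2, 1]
Visit 12; enqueue 15, 13, 5, 3 → queue [2, 1, 15, 13, 5, 3]
Visit 2; enqueue 14, 11, 6 → queue [1, 15, 13, 5, 3, 14, 11, 6]
Visit 1; enqueue 8, 0 → queue [15, 13, 5, 3, 14, 11, 6, 8, 0]
Visit 15 → queue [13, 5, 3, 14, 11, 6, 8, 0]
Visit 13 → queue [5, 3, 14, 11, 6, 8, 0]
Visit 5 → queue [3, 14, 11, 6, 8, 0]
Visit 3; enqueue 10, 7 → queue [14, 11, 6, 8, 0, 10, 7]
Visit 14; enqueue 9 → queue [11, 6, 8, 0, 10, 7, 9]
Visit 11 → queue [6, 8, 0, 10, 7, 9]
Visit 6 → queue [8, 0, 10, 7, 9]
Visit 8 → queue [0, 10, 7, 9]
Visit 0 → queue [10, 7, 9]
Visit 10 → queue [7, 9]
Visit 7 → queue [9]
Visit 9 → queue []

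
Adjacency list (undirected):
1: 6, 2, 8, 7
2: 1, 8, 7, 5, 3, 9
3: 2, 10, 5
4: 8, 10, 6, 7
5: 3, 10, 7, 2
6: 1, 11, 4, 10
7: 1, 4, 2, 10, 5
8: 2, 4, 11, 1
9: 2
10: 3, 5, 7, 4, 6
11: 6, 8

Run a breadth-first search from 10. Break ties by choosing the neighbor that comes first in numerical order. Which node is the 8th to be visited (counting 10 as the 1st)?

8

Visit 10; enqueue 3, 4, 5, 6, 7 → queue [3, 4, 5, 6, 7]
Visit 3; enqueue 2 → queue [4, 5, 6, 7, 2]
Visit 4; enqueue 8 → queue [5, 6, 7, 2, 8]
Visit 5 → queue [6, 7, 2, 8]
Visit 6; enqueue 1, 11 → queue [7, 2, 8, 1, 11]
Visit 7 → queue [2, 8, 1, 11]
Visit 2; enqueue 9 → queue [8, 1, 11, 9]
Visit 8 → queue [1, 11, 9]
Visit 1 → queue [11, 9]
Visit 11 → queue [9]
Visit 9 → queue []

Visit order: 10, 3, 4, 5, 6, 7, 2, 8, 1, 11, 9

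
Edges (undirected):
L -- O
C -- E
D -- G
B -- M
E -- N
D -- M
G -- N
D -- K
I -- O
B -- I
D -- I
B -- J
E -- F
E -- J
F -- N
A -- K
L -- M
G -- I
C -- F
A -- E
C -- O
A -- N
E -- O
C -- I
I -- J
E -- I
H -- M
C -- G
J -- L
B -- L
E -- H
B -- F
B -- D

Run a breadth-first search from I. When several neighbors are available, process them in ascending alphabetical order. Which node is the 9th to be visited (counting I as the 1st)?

Visit I; enqueue B, C, D, E, G, J, O → queue [B, C, D, E, G, J, O]
Visit B; enqueue F, L, M → queue [C, D, E, G, J, O, F, L, M]
Visit C → queue [D, E, G, J, O, F, L, M]
Visit D; enqueue K → queue [E, G, J, O, F, L, M, K]
Visit E; enqueue A, H, N → queue [G, J, O, F, L, M, K, A, H, N]
Visit G → queue [J, O, F, L, M, K, A, H, N]
Visit J → queue [O, F, L, M, K, A, H, N]
Visit O → queue [F, L, M, K, A, H, N]
Visit F → queue [L, M, K, A, H, N]
Visit L → queue [M, K, A, H, N]
Visit M → queue [K, A, H, N]
Visit K → queue [A, H, N]
Visit A → queue [H, N]
Visit H → queue [N]
Visit N → queue []

Visit order: I, B, C, D, E, G, J, O, F, L, M, K, A, H, N

F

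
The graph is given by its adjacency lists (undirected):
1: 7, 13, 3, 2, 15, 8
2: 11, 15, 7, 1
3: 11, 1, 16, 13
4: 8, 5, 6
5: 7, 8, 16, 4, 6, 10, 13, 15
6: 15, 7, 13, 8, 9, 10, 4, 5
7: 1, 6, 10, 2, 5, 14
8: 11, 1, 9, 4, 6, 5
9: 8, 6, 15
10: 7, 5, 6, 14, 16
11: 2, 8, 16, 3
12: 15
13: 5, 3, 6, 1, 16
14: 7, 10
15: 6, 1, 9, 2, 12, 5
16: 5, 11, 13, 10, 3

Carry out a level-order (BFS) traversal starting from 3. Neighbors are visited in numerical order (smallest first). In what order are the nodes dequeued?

Visit 3; enqueue 1, 11, 13, 16 → queue [1, 11, 13, 16]
Visit 1; enqueue 2, 7, 8, 15 → queue [11, 13, 16, 2, 7, 8, 15]
Visit 11 → queue [13, 16, 2, 7, 8, 15]
Visit 13; enqueue 5, 6 → queue [16, 2, 7, 8, 15, 5, 6]
Visit 16; enqueue 10 → queue [2, 7, 8, 15, 5, 6, 10]
Visit 2 → queue [7, 8, 15, 5, 6, 10]
Visit 7; enqueue 14 → queue [8, 15, 5, 6, 10, 14]
Visit 8; enqueue 4, 9 → queue [15, 5, 6, 10, 14, 4, 9]
Visit 15; enqueue 12 → queue [5, 6, 10, 14, 4, 9, 12]
Visit 5 → queue [6, 10, 14, 4, 9, 12]
Visit 6 → queue [10, 14, 4, 9, 12]
Visit 10 → queue [14, 4, 9, 12]
Visit 14 → queue [4, 9, 12]
Visit 4 → queue [9, 12]
Visit 9 → queue [12]
Visit 12 → queue []

3 → 1 → 11 → 13 → 16 → 2 → 7 → 8 → 15 → 5 → 6 → 10 → 14 → 4 → 9 → 12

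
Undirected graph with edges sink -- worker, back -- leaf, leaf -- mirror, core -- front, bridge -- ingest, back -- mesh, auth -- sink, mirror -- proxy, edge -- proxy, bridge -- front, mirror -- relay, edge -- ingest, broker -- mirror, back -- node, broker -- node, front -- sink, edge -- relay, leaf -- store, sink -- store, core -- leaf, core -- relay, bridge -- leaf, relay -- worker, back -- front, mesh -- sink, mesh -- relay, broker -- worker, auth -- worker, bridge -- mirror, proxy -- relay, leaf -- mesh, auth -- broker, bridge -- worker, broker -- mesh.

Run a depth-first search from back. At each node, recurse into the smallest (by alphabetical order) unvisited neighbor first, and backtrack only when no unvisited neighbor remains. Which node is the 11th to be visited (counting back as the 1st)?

mesh

Visit back
back → front
front → bridge
bridge → ingest
ingest → edge
edge → proxy
proxy → mirror
mirror → broker
broker → auth
auth → sink
sink → mesh
mesh → leaf
leaf → core
core → relay
relay → worker
leaf → store
broker → node

Visit order: back, front, bridge, ingest, edge, proxy, mirror, broker, auth, sink, mesh, leaf, core, relay, worker, store, node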